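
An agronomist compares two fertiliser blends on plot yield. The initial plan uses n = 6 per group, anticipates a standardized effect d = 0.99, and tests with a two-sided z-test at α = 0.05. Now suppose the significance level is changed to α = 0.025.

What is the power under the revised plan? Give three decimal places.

δ = d·√(n/2) = 0.99 × √(6/2) = 1.7147 (unchanged). New critical value: z_{0.0125} = 2.241.
Revised power = Φ(δ − 2.241) + Φ(−δ − 2.241) = Φ(-0.527) + Φ(-3.956) = 0.2992 + 0.0000 = 0.2992.

Power ≈ 0.299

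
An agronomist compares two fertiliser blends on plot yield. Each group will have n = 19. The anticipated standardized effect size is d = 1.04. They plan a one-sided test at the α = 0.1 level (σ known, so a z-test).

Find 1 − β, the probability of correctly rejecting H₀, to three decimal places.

Noncentrality parameter: δ = d·√(n/2) = 1.04 × √(19/2) = 3.2055
One-sided α = 0.1 → critical value z_{0.1} = 1.282.
Power = P(Z > 1.282 − δ) = Φ(1.924) = 0.9728.

Power ≈ 0.973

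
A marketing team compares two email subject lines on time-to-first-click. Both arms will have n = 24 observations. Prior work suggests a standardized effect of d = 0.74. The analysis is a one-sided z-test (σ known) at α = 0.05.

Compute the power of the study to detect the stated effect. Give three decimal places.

Power ≈ 0.821

Noncentrality parameter: λ = d·√(n/2) = 0.74 × √(24/2) = 2.5634
One-sided α = 0.05 → critical value z_{0.05} = 1.645.
Power = Φ(λ − 1.645) = Φ(0.919) = 0.8208.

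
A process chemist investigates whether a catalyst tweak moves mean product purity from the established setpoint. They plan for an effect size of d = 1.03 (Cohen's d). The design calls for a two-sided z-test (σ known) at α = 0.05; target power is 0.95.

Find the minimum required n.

Set Φ(δ − 1.960) = 0.95; then δ − 1.960 = Φ⁻¹(0.95) = 1.645, giving δ = 3.605.
(The Φ(−δ − z_{α/2}) term is vanishingly small for δ > 0 and is dropped in the standard sample-size formula.)
δ = d·√n ⇒ n = (δ/d)² = (3.605 / 1.03)² = 12.25.
Rounding up, n = 13.

n = 13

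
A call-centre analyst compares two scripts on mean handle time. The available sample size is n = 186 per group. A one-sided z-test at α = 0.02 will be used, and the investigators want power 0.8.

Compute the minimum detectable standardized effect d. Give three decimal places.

d ≈ 0.300

Need Φ(δ − 2.054) = 0.8, so δ = 2.054 + 0.842 = 2.895.
δ = d·√(n/2) ⇒ d = δ/√(n/2) = 2.895/√(186/2) = 0.3002.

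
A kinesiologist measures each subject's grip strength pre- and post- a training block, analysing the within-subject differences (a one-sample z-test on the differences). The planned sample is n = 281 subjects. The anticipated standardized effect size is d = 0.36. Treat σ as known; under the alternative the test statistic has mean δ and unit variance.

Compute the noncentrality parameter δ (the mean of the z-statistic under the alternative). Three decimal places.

The noncentrality parameter scales effect size by the design's sample-size factor: δ = d·√n = 0.36 × √281 = 6.0347

δ ≈ 6.035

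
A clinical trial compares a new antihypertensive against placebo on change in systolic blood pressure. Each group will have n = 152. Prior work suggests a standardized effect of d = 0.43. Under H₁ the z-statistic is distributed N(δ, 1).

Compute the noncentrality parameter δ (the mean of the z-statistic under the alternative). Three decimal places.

δ ≈ 3.749

The noncentrality parameter scales effect size by the design's sample-size factor: δ = d·√(n/2) = 0.43 × √(152/2) = 3.7487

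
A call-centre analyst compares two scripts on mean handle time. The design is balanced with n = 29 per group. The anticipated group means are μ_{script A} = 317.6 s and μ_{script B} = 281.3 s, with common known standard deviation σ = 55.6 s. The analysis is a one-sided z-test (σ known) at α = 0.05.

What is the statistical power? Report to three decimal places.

Standardized effect: d = |μ_{script A} − μ_{script B}| / σ = |317.6 − 281.3| / 55.6 = 0.6529
Noncentrality parameter: δ = d·√(n/2) = 0.6529 × √(29/2) = 2.4861
One-sided α = 0.05 → critical value z_{0.05} = 1.645.
Power = Φ(δ − 1.645) = Φ(0.841) = 0.7999.

Power ≈ 0.800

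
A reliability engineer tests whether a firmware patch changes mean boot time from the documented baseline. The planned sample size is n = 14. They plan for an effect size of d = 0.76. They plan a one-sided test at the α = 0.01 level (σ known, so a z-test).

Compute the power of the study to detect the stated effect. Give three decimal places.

Noncentrality parameter: δ = d·√n = 0.76 × √14 = 2.8437
One-sided α = 0.01 → critical value z_{0.01} = 2.326.
Power = Φ(δ − 2.326) = Φ(0.517) = 0.6975.

Power ≈ 0.698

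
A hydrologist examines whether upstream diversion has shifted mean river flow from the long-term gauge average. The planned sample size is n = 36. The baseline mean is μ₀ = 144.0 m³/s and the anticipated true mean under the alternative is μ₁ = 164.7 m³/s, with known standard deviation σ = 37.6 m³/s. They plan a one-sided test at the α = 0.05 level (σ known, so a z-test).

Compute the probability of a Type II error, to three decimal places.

β ≈ 0.049

Standardized effect: d = |μ₁ − μ₀| / σ = |164.7 − 144.0| / 37.6 = 0.5505
Noncentrality parameter: δ = d·√n = 0.5505 × √36 = 3.3032
Critical value for a one-sided test at α = 0.05: z_α = 1.645.
Power = P(Z > 1.645 − δ) = Φ(1.658) = 0.9514.
Type II error: β = 1 − power = 1 − 0.9514 = 0.0486.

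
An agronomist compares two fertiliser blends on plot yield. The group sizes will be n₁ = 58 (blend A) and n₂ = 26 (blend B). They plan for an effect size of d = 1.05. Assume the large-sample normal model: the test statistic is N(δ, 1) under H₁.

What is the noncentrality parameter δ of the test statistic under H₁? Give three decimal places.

The noncentrality parameter scales effect size by the design's sample-size factor: δ = d / √(1/n₁ + 1/n₂) = 1.05 / √(1/58 + 1/26) = 4.4489

δ ≈ 4.449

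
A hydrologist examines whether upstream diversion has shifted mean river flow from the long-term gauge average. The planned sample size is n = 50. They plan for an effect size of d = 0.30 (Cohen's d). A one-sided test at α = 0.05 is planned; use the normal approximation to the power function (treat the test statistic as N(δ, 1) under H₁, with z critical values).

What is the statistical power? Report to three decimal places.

Noncentrality parameter: δ = d·√n = 0.30 × √50 = 2.1213
Critical value for a one-sided test at α = 0.05: z_α = 1.645.
Power = Φ(δ − 1.645) = Φ(0.476) = 0.6831.

Power ≈ 0.683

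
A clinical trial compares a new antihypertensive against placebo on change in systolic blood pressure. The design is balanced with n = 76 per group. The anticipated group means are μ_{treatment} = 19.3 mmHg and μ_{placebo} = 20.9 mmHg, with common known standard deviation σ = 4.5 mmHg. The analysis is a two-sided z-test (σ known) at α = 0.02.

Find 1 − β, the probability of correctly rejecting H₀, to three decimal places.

Power ≈ 0.446

Standardized effect: d = |μ_{treatment} − μ_{placebo}| / σ = |19.3 − 20.9| / 4.5 = 0.3556
Noncentrality parameter: δ = d·√(n/2) = 0.3556 × √(76/2) = 2.1918
Two-sided α = 0.02 → critical value z_{0.01} = 2.326.
Power = Φ(δ − 2.326) + Φ(−δ − 2.326) = Φ(-0.135) + Φ(-4.518) = 0.4465 + 0.0000 = 0.4465.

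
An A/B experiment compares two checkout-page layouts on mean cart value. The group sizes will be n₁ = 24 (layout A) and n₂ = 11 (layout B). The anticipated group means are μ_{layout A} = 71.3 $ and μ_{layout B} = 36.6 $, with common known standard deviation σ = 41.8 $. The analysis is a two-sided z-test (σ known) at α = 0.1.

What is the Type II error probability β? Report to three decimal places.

Standardized effect: d = |μ_{layout A} − μ_{layout B}| / σ = |71.3 − 36.6| / 41.8 = 0.8301
Noncentrality parameter: δ = d / √(1/n₁ + 1/n₂) = 0.8301 / √(1/24 + 1/11) = 2.2799
Critical value for a two-sided test at α = 0.1: z_{α/2} = 1.645.
Power = Φ(δ − 1.645) + Φ(−δ − 1.645) = Φ(0.635) + Φ(-3.925) = 0.7373 + 0.0000 = 0.7374.
Type II error: β = 1 − power = 1 − 0.7374 = 0.2626.

β ≈ 0.263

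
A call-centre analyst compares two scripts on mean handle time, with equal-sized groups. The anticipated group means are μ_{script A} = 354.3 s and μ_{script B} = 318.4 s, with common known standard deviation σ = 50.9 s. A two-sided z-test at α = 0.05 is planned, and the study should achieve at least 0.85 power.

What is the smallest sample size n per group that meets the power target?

Standardized effect: d = |μ_{script A} − μ_{script B}| / σ = |354.3 − 318.4| / 50.9 = 0.7053
For power 0.85 need Φ(δ − z_{0.025}) = 0.85, so δ = z_{0.025} + z_{0.15} = 1.960 + 1.036 = 2.996.
(The Φ(−δ − z_{α/2}) term is vanishingly small for δ > 0 and is dropped in the standard sample-size formula.)
δ = d·√(n/2) ⇒ n = 2(δ/d)² = 2 × (2.996 / 0.7053)² = 36.10.
Round up to the next whole unit.

n = 37 per group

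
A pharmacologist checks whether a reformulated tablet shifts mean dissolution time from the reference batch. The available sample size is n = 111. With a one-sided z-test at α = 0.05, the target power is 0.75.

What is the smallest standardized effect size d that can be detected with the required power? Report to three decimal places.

d ≈ 0.220

Required noncentrality: δ = z_{0.05} + z_{0.25} = 1.645 + 0.674 = 2.319.
δ = d·√n ⇒ d = δ/√n = 2.319/√111 = 0.2201.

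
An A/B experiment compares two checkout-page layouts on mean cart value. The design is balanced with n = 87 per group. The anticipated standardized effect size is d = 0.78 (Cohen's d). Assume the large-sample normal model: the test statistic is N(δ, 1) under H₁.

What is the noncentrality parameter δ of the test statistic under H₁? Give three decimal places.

The noncentrality parameter scales effect size by the design's sample-size factor: δ = d·√(n/2) = 0.78 × √(87/2) = 5.1445

δ ≈ 5.144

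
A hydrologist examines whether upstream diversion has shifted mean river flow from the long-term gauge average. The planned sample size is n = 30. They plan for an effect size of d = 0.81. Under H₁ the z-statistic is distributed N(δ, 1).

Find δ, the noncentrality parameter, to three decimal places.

The noncentrality parameter scales effect size by the design's sample-size factor: δ = d·√n = 0.81 × √30 = 4.4366

δ ≈ 4.437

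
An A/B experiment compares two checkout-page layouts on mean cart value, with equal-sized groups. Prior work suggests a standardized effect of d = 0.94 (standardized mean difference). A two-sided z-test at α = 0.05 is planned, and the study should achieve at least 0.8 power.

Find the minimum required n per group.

For power 0.8 need Φ(δ − z_{0.025}) = 0.8, so δ = z_{0.025} + z_{0.20} = 1.960 + 0.842 = 2.802.
(Ignoring the negligible lower-tail rejection probability gives the usual closed-form inversion.)
δ = d·√(n/2) ⇒ n = 2(δ/d)² = 2 × (2.802 / 0.94)² = 17.77.
Round up to the next whole unit.

n = 18 per group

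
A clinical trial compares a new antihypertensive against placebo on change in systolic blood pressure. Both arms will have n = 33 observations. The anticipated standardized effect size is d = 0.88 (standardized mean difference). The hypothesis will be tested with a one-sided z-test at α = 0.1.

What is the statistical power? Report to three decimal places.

Power ≈ 0.989

Noncentrality parameter: δ = d·√(n/2) = 0.88 × √(33/2) = 3.5746
One-sided α = 0.1 → critical value z_{0.1} = 1.282.
Power = Φ(δ − 1.282) = Φ(2.293) = 0.9891.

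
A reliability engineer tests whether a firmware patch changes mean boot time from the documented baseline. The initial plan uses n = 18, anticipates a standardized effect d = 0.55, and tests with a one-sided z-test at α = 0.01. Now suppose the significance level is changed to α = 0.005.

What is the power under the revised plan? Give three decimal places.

Power ≈ 0.404

δ = d·√n = 0.55 × √18 = 2.3335 (unchanged). New critical value: z_{0.005} = 2.576.
Revised power = Φ(δ − 2.576) = Φ(-0.242) = 0.4042.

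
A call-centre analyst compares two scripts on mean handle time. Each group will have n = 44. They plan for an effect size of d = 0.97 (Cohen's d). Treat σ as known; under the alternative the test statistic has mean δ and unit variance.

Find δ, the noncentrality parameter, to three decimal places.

δ = d·√(n/2) = 0.97 × √(44/2) = 4.5497

δ ≈ 4.550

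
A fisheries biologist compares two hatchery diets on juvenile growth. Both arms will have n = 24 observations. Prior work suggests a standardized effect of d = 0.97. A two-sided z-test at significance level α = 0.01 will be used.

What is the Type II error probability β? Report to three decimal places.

Noncentrality parameter: δ = d·√(n/2) = 0.97 × √(24/2) = 3.3602
Two-sided α = 0.01 → critical value z_{0.005} = 2.576.
Power = Φ(δ − 2.576) + Φ(−δ − 2.576) = Φ(0.784) + Φ(-5.936) = 0.7836 + 0.0000 = 0.7836.
Type II error: β = 1 − power = 1 − 0.7836 = 0.2164.

β ≈ 0.216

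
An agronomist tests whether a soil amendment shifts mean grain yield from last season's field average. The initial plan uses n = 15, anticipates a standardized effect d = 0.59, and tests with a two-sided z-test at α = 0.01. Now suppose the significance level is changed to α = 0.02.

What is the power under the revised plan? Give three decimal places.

δ = d·√n = 0.59 × √15 = 2.2851 (unchanged). New critical value: z_{0.01} = 2.326.
Revised power = Φ(δ − 2.326) + Φ(−δ − 2.326) = Φ(-0.041) + Φ(-4.611) = 0.4835 + 0.0000 = 0.4835.

Power ≈ 0.484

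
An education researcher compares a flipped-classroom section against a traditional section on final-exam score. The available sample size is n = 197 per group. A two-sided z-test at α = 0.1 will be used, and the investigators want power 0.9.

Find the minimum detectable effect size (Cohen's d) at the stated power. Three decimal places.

Need Φ(δ − 1.645) = 0.9, so δ = 1.645 + 1.282 = 2.926.
(Lower-tail contribution to power is negligible for δ > 0.)
δ = d·√(n/2) ⇒ d = δ/√(n/2) = 2.926/√(197/2) = 0.2949.

d ≈ 0.295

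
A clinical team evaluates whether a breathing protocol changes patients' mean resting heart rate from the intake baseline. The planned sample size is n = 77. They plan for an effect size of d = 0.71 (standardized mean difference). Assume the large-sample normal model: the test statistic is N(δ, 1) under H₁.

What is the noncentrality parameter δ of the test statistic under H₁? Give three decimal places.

δ ≈ 6.230

δ = d·√n = 0.71 × √77 = 6.2302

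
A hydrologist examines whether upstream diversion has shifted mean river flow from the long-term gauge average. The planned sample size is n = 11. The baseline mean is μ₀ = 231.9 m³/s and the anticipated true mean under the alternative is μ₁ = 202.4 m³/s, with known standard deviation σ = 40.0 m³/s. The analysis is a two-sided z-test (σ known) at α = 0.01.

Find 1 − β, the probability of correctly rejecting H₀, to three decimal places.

Standardized effect: d = |μ₁ − μ₀| / σ = |202.4 − 231.9| / 40.0 = 0.7375
Noncentrality parameter: δ = d·√n = 0.7375 × √11 = 2.4460
Critical value for a two-sided test at α = 0.01: z_{α/2} = 2.576.
Power = Φ(δ − 2.576) + Φ(−δ − 2.576) = Φ(-0.130) + Φ(-5.022) = 0.4484 + 0.0000 = 0.4484.

Power ≈ 0.448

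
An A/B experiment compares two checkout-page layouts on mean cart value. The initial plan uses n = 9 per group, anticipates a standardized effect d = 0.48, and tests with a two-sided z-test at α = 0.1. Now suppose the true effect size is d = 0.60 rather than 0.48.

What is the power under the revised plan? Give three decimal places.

Power ≈ 0.357

With d = 0.60: δ = d·√(n/2) = 0.60 × √(9/2) = 1.2728. Critical value z_{0.05} = 1.645.
Revised power = Φ(δ − 1.645) + Φ(−δ − 1.645) = Φ(-0.372) + Φ(-2.918) = 0.3549 + 0.0018 = 0.3567.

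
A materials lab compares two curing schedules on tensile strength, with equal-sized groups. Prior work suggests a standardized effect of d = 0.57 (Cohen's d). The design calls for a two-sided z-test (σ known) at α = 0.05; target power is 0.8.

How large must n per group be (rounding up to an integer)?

n = 49 per group

Set Φ(δ − 1.960) = 0.8; then δ − 1.960 = Φ⁻¹(0.8) = 0.842, giving δ = 2.802.
(The Φ(−δ − z_{α/2}) term is vanishingly small for δ > 0 and is dropped in the standard sample-size formula.)
δ = d·√(n/2) ⇒ n = 2(δ/d)² = 2 × (2.802 / 0.57)² = 48.32.
Rounding up, n = 49 per group.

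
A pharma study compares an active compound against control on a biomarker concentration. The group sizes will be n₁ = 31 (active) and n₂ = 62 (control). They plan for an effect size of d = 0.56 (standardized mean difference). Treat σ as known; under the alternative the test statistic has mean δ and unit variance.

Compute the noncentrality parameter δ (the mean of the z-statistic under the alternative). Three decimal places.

δ = d / √(1/n₁ + 1/n₂) = 0.56 / √(1/31 + 1/62) = 2.5458

δ ≈ 2.546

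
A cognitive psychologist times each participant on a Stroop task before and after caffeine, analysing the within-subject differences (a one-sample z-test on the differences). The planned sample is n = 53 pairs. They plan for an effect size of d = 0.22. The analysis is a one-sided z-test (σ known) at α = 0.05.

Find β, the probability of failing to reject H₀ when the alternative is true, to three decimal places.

Noncentrality parameter: δ = d·√n = 0.22 × √53 = 1.6016
Critical value for a one-sided test at α = 0.05: z_α = 1.645.
Power = Φ(δ − 1.645) = Φ(-0.043) = 0.4828.
Type II error: β = 1 − power = 1 − 0.4828 = 0.5172.

β ≈ 0.517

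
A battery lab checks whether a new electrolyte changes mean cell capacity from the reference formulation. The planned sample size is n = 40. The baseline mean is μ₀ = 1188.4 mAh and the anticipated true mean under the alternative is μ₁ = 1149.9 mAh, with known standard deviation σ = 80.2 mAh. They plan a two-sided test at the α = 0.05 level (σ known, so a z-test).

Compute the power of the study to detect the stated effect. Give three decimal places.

Power ≈ 0.859

Standardized effect: d = |μ₁ − μ₀| / σ = |1149.9 − 1188.4| / 80.2 = 0.4800
Noncentrality parameter: δ = d·√n = 0.4800 × √40 = 3.0361
Critical value for a two-sided test at α = 0.05: z_{α/2} = 1.960.
Power = Φ(δ − 1.960) + Φ(−δ − 1.960) = Φ(1.076) + Φ(-4.996) = 0.8591 + 0.0000 = 0.8591.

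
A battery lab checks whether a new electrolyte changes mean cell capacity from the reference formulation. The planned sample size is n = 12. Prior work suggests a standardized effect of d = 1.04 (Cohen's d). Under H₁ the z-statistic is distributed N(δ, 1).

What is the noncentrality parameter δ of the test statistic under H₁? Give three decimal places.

δ ≈ 3.603

δ = d·√n = 1.04 × √12 = 3.6027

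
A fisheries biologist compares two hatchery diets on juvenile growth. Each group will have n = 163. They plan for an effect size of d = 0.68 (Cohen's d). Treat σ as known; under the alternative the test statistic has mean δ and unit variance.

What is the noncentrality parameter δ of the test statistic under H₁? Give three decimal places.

δ ≈ 6.139

δ = d·√(n/2) = 0.68 × √(163/2) = 6.1389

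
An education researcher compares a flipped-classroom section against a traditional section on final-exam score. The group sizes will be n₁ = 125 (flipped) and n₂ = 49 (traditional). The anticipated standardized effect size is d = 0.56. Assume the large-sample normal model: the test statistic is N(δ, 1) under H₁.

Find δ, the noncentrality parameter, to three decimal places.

The noncentrality parameter scales effect size by the design's sample-size factor: δ = d / √(1/n₁ + 1/n₂) = 0.56 / √(1/125 + 1/49) = 3.3225

δ ≈ 3.323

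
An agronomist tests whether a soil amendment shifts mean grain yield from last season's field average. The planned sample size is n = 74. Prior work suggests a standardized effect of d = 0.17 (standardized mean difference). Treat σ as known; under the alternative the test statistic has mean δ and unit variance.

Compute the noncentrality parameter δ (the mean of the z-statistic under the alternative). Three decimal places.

δ ≈ 1.462

The noncentrality parameter scales effect size by the design's sample-size factor: δ = d·√n = 0.17 × √74 = 1.4624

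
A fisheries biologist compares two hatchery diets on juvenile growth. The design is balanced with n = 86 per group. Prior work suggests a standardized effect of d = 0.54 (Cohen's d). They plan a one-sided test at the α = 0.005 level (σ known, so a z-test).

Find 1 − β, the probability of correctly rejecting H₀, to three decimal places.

Power ≈ 0.833

Noncentrality parameter: λ = d·√(n/2) = 0.54 × √(86/2) = 3.5410
One-sided α = 0.005 → critical value z_{0.005} = 2.576.
Power = Φ(λ − 2.576) = Φ(0.965) = 0.8328.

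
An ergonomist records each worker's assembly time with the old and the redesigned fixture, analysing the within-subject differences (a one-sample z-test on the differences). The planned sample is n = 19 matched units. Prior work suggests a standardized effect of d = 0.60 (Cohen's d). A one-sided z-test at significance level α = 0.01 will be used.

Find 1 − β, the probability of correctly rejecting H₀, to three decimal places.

Noncentrality parameter: δ = d·√n = 0.60 × √19 = 2.6153
One-sided α = 0.01 → critical value z_{0.01} = 2.326.
Power = P(Z > 2.326 − δ) = Φ(0.289) = 0.6137.

Power ≈ 0.614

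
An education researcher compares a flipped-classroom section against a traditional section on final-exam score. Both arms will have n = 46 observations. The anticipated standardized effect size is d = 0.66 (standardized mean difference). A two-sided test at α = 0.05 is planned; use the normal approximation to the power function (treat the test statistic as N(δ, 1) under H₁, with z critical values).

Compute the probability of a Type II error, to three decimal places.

Noncentrality parameter: δ = d·√(n/2) = 0.66 × √(46/2) = 3.1652
Critical value for a two-sided test at α = 0.05: z_{α/2} = 1.960.
Power = Φ(δ − 1.960) + Φ(−δ − 1.960) = Φ(1.205) + Φ(-5.125) = 0.8860 + 0.0000 = 0.8860.
Type II error: β = 1 − power = 1 − 0.8860 = 0.1140.

β ≈ 0.114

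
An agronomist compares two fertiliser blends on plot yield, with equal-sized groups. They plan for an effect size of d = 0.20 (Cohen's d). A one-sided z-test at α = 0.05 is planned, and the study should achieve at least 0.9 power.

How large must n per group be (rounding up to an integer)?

For power 0.9 need Φ(δ − z_{0.05}) = 0.9, so δ = z_{0.05} + z_{0.10} = 1.645 + 1.282 = 2.926.
δ = d·√(n/2) ⇒ n = 2(δ/d)² = 2 × (2.926 / 0.20)² = 428.19.
Rounding up, n = 429 per group.

n = 429 per group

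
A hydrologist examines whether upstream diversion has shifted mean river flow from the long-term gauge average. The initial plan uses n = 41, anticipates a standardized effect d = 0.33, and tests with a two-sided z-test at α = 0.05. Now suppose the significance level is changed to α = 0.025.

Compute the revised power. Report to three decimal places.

δ = d·√n = 0.33 × √41 = 2.1130 (unchanged). New critical value: z_{0.0125} = 2.241.
Revised power = Φ(δ − 2.241) + Φ(−δ − 2.241) = Φ(-0.128) + Φ(-4.354) = 0.4489 + 0.0000 = 0.4489.

Power ≈ 0.449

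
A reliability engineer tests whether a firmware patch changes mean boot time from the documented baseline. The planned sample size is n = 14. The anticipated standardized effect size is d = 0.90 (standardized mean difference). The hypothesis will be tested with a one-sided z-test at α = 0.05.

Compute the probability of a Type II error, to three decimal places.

Noncentrality parameter: δ = d·√n = 0.90 × √14 = 3.3675
Critical value for a one-sided test at α = 0.05: z_α = 1.645.
Power = P(Z > 1.645 − δ) = Φ(1.723) = 0.9575.
Type II error: β = 1 − power = 1 − 0.9575 = 0.0425.

β ≈ 0.042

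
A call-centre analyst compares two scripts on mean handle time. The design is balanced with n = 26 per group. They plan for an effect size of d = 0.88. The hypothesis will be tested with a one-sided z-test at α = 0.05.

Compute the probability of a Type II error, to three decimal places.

Noncentrality parameter: δ = d·√(n/2) = 0.88 × √(26/2) = 3.1729
Critical value for a one-sided test at α = 0.05: z_α = 1.645.
Power = Φ(δ − 1.645) = Φ(1.528) = 0.9367.
Type II error: β = 1 − power = 1 − 0.9367 = 0.0633.

β ≈ 0.063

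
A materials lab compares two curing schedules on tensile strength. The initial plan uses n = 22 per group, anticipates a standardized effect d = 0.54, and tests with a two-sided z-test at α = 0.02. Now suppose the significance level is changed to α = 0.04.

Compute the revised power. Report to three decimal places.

Power ≈ 0.396

δ = d·√(n/2) = 0.54 × √(22/2) = 1.7910 (unchanged). New critical value: z_{0.02} = 2.054.
Revised power = Φ(δ − 2.054) + Φ(−δ − 2.054) = Φ(-0.263) + Φ(-3.845) = 0.3964 + 0.0001 = 0.3964.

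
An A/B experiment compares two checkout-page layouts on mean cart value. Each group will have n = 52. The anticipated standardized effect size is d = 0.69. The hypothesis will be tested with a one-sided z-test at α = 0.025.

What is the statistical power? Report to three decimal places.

Power ≈ 0.940

Noncentrality parameter: δ = d·√(n/2) = 0.69 × √(52/2) = 3.5183
Critical value for a one-sided test at α = 0.025: z_α = 1.960.
Power = P(Z > 1.960 − δ) = Φ(1.558) = 0.9404.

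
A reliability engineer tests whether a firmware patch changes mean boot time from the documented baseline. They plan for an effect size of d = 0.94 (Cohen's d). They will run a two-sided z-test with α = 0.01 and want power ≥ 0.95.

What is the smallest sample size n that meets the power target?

Set Φ(δ − 2.576) = 0.95; then δ − 2.576 = Φ⁻¹(0.95) = 1.645, giving δ = 4.221.
(For δ > 0 the lower-tail rejection region contributes negligibly to power, so the one-term inversion is standard.)
δ = d·√n ⇒ n = (δ/d)² = (4.221 / 0.94)² = 20.16.
Round up to the next whole unit.

n = 21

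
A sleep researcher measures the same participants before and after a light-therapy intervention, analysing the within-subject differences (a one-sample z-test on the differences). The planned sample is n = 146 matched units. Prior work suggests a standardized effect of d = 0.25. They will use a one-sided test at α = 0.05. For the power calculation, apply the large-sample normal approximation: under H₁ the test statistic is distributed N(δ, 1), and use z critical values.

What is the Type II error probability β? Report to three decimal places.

β ≈ 0.084

Noncentrality parameter: δ = d·√n = 0.25 × √146 = 3.0208
One-sided α = 0.05 → critical value z_{0.05} = 1.645.
Power = Φ(δ − 1.645) = Φ(1.376) = 0.9156.
Type II error: β = 1 − power = 1 − 0.9156 = 0.0844.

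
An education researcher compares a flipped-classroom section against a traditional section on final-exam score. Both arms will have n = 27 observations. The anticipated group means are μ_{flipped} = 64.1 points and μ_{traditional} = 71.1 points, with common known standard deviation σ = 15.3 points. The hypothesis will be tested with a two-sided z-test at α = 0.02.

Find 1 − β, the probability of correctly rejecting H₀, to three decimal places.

Standardized effect: d = |μ_{flipped} − μ_{traditional}| / σ = |64.1 − 71.1| / 15.3 = 0.4575
Noncentrality parameter: δ = d·√(n/2) = 0.4575 × √(27/2) = 1.6810
Two-sided α = 0.02 → critical value z_{0.01} = 2.326.
Power = Φ(δ − 2.326) + Φ(−δ − 2.326) = Φ(-0.645) + Φ(-4.007) = 0.2594 + 0.0000 = 0.2594.

Power ≈ 0.259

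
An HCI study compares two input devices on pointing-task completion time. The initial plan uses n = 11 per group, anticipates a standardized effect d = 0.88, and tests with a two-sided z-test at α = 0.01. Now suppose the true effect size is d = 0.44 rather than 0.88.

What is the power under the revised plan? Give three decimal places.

With d = 0.44: δ = d·√(n/2) = 0.44 × √(11/2) = 1.0319. Critical value z_{0.005} = 2.576.
Revised power = Φ(δ − 2.576) + Φ(−δ − 2.576) = Φ(-1.544) + Φ(-3.608) = 0.0613 + 0.0002 = 0.0615.

Power ≈ 0.061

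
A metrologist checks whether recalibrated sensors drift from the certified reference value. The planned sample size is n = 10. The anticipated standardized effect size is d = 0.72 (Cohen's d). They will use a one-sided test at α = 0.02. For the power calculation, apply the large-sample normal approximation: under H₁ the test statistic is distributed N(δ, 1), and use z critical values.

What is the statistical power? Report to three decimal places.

Noncentrality parameter: δ = d·√n = 0.72 × √10 = 2.2768
One-sided α = 0.02 → critical value z_{0.02} = 2.054.
Power = Φ(δ − 2.054) = Φ(0.223) = 0.5883.

Power ≈ 0.588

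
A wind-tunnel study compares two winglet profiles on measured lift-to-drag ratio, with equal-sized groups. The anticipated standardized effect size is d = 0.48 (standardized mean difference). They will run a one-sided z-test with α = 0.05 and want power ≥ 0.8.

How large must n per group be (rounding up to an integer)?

n = 54 per group

Set Φ(δ − 1.645) = 0.8; then δ − 1.645 = Φ⁻¹(0.8) = 0.842, giving δ = 2.486.
δ = d·√(n/2) ⇒ n = 2(δ/d)² = 2 × (2.486 / 0.48)² = 53.67.
Round up to the next whole unit.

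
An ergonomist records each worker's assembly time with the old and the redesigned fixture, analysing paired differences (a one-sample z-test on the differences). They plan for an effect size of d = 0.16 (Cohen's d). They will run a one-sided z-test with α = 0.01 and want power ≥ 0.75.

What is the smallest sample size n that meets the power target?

n = 352

For power 0.75 need Φ(δ − z_{0.01}) = 0.75, so δ = z_{0.01} + z_{0.25} = 2.326 + 0.674 = 3.001.
δ = d·√n ⇒ n = (δ/d)² = (3.001 / 0.16)² = 351.76.
Rounding up, n = 352.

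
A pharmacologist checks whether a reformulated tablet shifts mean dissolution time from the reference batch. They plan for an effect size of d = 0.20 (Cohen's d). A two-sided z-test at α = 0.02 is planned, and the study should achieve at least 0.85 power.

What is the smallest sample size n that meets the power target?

n = 283

For power 0.85 need Φ(δ − z_{0.01}) = 0.85, so δ = z_{0.01} + z_{0.15} = 2.326 + 1.036 = 3.363.
(Ignoring the negligible lower-tail rejection probability gives the usual closed-form inversion.)
δ = d·√n ⇒ n = (δ/d)² = (3.363 / 0.20)² = 282.71.
Round up to the next whole unit.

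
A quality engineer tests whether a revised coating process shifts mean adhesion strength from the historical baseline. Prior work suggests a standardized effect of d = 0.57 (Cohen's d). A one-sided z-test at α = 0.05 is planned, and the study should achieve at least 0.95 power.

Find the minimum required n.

n = 34

For power 0.95 need Φ(δ − z_{0.05}) = 0.95, so δ = z_{0.05} + z_{0.05} = 1.645 + 1.645 = 3.290.
δ = d·√n ⇒ n = (δ/d)² = (3.290 / 0.57)² = 33.31.
Rounding up, n = 34.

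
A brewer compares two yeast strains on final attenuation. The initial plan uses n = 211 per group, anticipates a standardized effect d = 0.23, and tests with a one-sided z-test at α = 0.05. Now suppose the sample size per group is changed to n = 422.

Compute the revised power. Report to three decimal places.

With n = 422 per group: δ = d·√(n/2) = 0.23 × √(422/2) = 3.3409. Critical value z_{0.05} = 1.645.
Revised power = Φ(δ − 1.645) = Φ(1.696) = 0.9551.

Power ≈ 0.955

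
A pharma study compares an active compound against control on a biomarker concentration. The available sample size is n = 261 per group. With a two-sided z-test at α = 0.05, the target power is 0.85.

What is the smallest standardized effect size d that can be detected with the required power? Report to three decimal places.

d ≈ 0.262

Required noncentrality: δ = z_{0.025} + z_{0.15} = 1.960 + 1.036 = 2.996.
(The second rejection-region term Φ(−δ − z_{α/2}) is negligible and dropped.)
δ = d·√(n/2) ⇒ d = δ/√(n/2) = 2.996/√(261/2) = 0.2623.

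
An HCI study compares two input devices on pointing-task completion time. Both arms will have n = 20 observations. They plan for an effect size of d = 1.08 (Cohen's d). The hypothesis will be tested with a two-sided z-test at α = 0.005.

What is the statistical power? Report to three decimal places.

Power ≈ 0.728

Noncentrality parameter: δ = d·√(n/2) = 1.08 × √(20/2) = 3.4153
Two-sided α = 0.005 → critical value z_{0.0025} = 2.807.
Power = Φ(δ − 2.807) + Φ(−δ − 2.807) = Φ(0.608) + Φ(-6.222) = 0.7285 + 0.0000 = 0.7285.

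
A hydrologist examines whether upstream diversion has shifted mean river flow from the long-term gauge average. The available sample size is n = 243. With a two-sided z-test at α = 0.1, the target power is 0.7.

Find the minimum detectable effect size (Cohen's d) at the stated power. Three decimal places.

d ≈ 0.139

Need Φ(δ − 1.645) = 0.7, so δ = 1.645 + 0.524 = 2.169.
(Lower-tail contribution to power is negligible for δ > 0.)
δ = d·√n ⇒ d = δ/√n = 2.169/√243 = 0.1392.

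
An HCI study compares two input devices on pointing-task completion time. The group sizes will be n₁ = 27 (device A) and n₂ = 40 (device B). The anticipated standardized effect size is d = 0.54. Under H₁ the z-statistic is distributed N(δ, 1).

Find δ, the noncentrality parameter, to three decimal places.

The noncentrality parameter scales effect size by the design's sample-size factor: δ = d / √(1/n₁ + 1/n₂) = 0.54 / √(1/27 + 1/40) = 2.1680

δ ≈ 2.168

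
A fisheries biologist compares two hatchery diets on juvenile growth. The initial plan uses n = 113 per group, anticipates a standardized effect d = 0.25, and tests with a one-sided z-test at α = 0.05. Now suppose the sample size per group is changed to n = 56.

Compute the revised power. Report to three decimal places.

With n = 56 per group: δ = d·√(n/2) = 0.25 × √(56/2) = 1.3229. Critical value z_{0.05} = 1.645.
Revised power = Φ(δ − 1.645) = Φ(-0.322) = 0.3737.

Power ≈ 0.374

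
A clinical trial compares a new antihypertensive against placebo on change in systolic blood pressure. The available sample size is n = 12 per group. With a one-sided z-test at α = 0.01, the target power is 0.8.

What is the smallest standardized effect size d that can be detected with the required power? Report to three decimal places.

d ≈ 1.293

Need Φ(δ − 2.326) = 0.8, so δ = 2.326 + 0.842 = 3.168.
δ = d·√(n/2) ⇒ d = δ/√(n/2) = 3.168/√(12/2) = 1.2933.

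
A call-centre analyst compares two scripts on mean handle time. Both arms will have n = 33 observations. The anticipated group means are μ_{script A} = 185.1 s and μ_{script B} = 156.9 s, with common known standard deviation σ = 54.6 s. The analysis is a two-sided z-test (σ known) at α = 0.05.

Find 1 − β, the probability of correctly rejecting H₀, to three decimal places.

Power ≈ 0.555

Standardized effect: d = |μ_{script A} − μ_{script B}| / σ = |185.1 − 156.9| / 54.6 = 0.5165
Noncentrality parameter: δ = d·√(n/2) = 0.5165 × √(33/2) = 2.0980
Critical value for a two-sided test at α = 0.05: z_{α/2} = 1.960.
Power = Φ(δ − 1.960) + Φ(−δ − 1.960) = Φ(0.138) + Φ(-4.058) = 0.5549 + 0.0000 = 0.5549.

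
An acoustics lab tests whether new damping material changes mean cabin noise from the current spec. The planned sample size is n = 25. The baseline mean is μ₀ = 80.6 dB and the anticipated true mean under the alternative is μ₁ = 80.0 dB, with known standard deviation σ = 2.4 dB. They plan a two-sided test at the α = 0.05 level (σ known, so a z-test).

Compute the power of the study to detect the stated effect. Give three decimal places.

Standardized effect: d = |μ₁ − μ₀| / σ = |80.0 − 80.6| / 2.4 = 0.2500
Noncentrality parameter: δ = d·√n = 0.2500 × √25 = 1.2500
Two-sided α = 0.05 → critical value z_{0.025} = 1.960.
Power = Φ(δ − 1.960) + Φ(−δ − 1.960) = Φ(-0.710) + Φ(-3.210) = 0.2389 + 0.0007 = 0.2395.

Power ≈ 0.240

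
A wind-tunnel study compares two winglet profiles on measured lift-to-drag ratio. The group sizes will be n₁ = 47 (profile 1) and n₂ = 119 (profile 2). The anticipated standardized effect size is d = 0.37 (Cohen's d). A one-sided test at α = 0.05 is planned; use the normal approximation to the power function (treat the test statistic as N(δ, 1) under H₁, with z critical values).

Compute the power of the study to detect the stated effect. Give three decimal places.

Noncentrality parameter: δ = d / √(1/n₁ + 1/n₂) = 0.37 / √(1/47 + 1/119) = 2.1477
One-sided α = 0.05 → critical value z_{0.05} = 1.645.
Power = Φ(δ − 1.645) = Φ(0.503) = 0.6925.

Power ≈ 0.692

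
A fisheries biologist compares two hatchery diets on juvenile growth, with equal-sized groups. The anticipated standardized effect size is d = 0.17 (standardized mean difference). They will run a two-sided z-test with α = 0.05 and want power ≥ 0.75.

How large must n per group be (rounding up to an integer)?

Set Φ(δ − 1.960) = 0.75; then δ − 1.960 = Φ⁻¹(0.75) = 0.674, giving δ = 2.634.
(Ignoring the negligible lower-tail rejection probability gives the usual closed-form inversion.)
δ = d·√(n/2) ⇒ n = 2(δ/d)² = 2 × (2.634 / 0.17)² = 480.30.
Round up to the next whole unit.

n = 481 per group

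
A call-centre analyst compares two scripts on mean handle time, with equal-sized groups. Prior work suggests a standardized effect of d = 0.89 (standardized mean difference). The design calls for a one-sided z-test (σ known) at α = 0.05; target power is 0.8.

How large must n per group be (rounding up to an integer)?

For power 0.8 need Φ(δ − z_{0.05}) = 0.8, so δ = z_{0.05} + z_{0.20} = 1.645 + 0.842 = 2.486.
δ = d·√(n/2) ⇒ n = 2(δ/d)² = 2 × (2.486 / 0.89)² = 15.61.
Round up to the next whole unit.

n = 16 per group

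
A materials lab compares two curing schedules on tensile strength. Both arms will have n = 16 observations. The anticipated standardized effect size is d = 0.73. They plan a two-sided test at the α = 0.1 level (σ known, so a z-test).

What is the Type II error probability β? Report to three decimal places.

β ≈ 0.337

Noncentrality parameter: δ = d·√(n/2) = 0.73 × √(16/2) = 2.0648
Two-sided α = 0.1 → critical value z_{0.05} = 1.645.
Power = Φ(δ − 1.645) + Φ(−δ − 1.645) = Φ(0.420) + Φ(-3.710) = 0.6627 + 0.0001 = 0.6628.
Type II error: β = 1 − power = 1 − 0.6628 = 0.3372.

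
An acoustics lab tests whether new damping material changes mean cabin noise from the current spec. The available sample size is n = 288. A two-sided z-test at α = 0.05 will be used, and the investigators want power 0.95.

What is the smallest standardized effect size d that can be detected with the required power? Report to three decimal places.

d ≈ 0.212

Required noncentrality: δ = z_{0.025} + z_{0.05} = 1.960 + 1.645 = 3.605.
(Lower-tail contribution to power is negligible for δ > 0.)
δ = d·√n ⇒ d = δ/√n = 3.605/√288 = 0.2124.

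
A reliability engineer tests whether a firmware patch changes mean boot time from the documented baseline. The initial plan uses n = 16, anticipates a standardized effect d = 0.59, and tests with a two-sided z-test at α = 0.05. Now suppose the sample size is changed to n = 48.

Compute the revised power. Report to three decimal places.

Power ≈ 0.983

With n = 48: δ = d·√n = 0.59 × √48 = 4.0876. Critical value z_{0.025} = 1.960.
Revised power = Φ(δ − 1.960) + Φ(−δ − 1.960) = Φ(2.128) + Φ(-6.048) = 0.9833 + 0.0000 = 0.9833.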